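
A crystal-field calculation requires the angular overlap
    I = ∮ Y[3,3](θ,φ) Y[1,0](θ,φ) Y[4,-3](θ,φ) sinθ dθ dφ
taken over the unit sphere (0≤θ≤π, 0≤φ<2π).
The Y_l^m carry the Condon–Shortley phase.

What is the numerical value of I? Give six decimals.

Rules hold: Σm=0, L=8 even, 2≤4≤4.
N = 7·3·9 = 189
Δ = 0!·6!·2!/9! = 1/252
Racah Σ t=0..0: t=0:+1/36 = 1/36
⇒ 3j(3 1 4; 0 0 0)² = 4/63, sgn +1
Racah Σ t=0..0: t=0:+1/720 = 1/720
⇒ 3j(3 1 4; 3 0 -3)² = 1/36, sgn -1
4πI² = N·(3j₀)²·(3jₘ)² = 1/3
I = -1·√(0.333333/4π) = -0.16286750

-0.162868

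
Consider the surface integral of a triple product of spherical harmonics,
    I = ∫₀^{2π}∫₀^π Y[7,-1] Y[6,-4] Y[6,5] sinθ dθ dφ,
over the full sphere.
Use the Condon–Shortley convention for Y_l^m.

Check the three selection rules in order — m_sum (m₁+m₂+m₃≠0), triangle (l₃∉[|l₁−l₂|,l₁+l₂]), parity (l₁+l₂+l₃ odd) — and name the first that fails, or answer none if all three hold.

parity

m₁+m₂+m₃ = -1 − 4 + 5 = 0  ✓
triangle: |7−6|=1 ≤ l₃=6 ≤ 7+6=13  ✓
parity: l₁+l₂+l₃ = 19 is odd  ✗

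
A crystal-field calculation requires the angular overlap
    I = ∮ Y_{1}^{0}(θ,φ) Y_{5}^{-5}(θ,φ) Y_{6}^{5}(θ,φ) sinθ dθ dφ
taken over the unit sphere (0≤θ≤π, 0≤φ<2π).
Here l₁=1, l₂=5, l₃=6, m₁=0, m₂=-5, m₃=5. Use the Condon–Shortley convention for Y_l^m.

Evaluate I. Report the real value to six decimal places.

-0.135514

m-sum 0 ✓  L=12 even ✓  4≤6≤6 ✓
Π(2lᵢ+1) = 3×11×13 = 429
triangle coeff Δ(1,5,6) = 1/858
Σ_t [0,0]: t=0:+1/14400 = 1/14400
(3j)²=6/143 [(1 5 6; 0 0 0)], sign=+1
Σ_t [0,0]: t=0:+1/3628800 = 1/3628800
(3j)²=1/78 [(1 5 6; 0 -5 5)], sign=-1
⇒ 4πI² = 3/13
I = (-1)√(3/13/(4π)) = -0.13551395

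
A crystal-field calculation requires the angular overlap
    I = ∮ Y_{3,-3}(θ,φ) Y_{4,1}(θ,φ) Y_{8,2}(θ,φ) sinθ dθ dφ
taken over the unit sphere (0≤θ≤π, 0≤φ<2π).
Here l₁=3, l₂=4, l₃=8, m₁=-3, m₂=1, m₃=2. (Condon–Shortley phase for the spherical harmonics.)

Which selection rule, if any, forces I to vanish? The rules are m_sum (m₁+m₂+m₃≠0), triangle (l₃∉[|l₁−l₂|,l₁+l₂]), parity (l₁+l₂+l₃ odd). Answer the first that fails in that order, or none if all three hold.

triangle

azimuthal sum: -3 + 1 + 2 = 0  ✓
1 ≤ 8 ≤ 7 (triangle on l)  ✗
L = 3 + 4 + 8 = 15 (odd)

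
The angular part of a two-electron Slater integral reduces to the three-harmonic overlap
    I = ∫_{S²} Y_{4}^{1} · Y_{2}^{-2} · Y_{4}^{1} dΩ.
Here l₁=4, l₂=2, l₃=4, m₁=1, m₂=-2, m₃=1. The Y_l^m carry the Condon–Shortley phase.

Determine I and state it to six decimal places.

m-sum 0 ✓  L=10 even ✓  2≤4≤6 ✓
Π(2lᵢ+1) = 9×5×9 = 405
triangle coeff Δ(4,2,4) = 1/13860
Σ_t [0,2]: t=0:+1/192 t=1:−1/36 t=2:+1/192 = -5/288
(3j)²=20/693 [(4 2 4; 0 0 0)], sign=-1
Σ_t [0,0]: t=0:+1/144 = 1/144
(3j)²=10/231 [(4 2 4; 1 -2 1)], sign=-1
⇒ 4πI² = 3000/5929
I = (+1)√(3000/5929/(4π)) = 0.20066192

0.200662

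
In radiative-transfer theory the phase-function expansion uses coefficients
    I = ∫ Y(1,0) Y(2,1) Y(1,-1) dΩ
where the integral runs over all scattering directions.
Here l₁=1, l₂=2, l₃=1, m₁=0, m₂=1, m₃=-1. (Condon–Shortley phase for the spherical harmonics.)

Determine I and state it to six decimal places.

-0.218510

Rules hold: Σm=0, L=4 even, 1≤1≤3.
N = 3·5·3 = 45
Δ = 2!·0!·2!/5! = 1/30
Racah Σ t=1..1: t=1:−1/1 = -1/1
⇒ 3j(1 2 1; 0 0 0)² = 2/15, sgn +1
Racah Σ t=1..1: t=1:−1/2 = -1/2
⇒ 3j(1 2 1; 0 1 -1)² = 1/10, sgn -1
4πI² = N·(3j₀)²·(3jₘ)² = 3/5
I = -1·√(0.6/4π) = -0.21850969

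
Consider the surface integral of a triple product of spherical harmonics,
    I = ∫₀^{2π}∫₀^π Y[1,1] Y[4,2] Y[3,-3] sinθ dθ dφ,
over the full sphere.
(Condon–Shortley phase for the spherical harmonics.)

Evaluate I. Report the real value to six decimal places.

Checks pass: Σm=0; 8 even; l₃=3∈[3,5].
(2·1+1)(2·4+1)(2·3+1) = 189
Δ: 2! 0! 6! / 9! → 1/252
sum: t=1:−1/36 = -1/36
3j²(1 4 3; 0 0 0) = Δ·Π!·Σ² = 4/63  (sign +1)
sum: t=0:+1/1440 = 1/1440
3j²(1 4 3; 1 2 -3) = Δ·Π!·Σ² = 1/252  (sign +1)
combine: 4πI² = 189·4/63·1/252 = 1/21
take √, sign +1: I = 0.06155813

0.061558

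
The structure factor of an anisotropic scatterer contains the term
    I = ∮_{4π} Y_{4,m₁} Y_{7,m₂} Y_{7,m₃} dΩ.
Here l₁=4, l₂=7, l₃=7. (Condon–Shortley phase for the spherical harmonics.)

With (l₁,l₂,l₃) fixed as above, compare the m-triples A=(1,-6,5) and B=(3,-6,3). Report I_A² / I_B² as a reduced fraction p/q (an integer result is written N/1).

l's match ⇒ only the (l;m) 3-j factors differ between A and B.
A: triangle coeff Δ(4,7,7) = 1/58198140; Σ_t [0,1]: t=0:+1/52254720 t=1:−1/87091200 = 1/130636800; (3j)²=88/20349 [(4 7 7; 1 -6 5)], sign=+1
B: triangle coeff Δ(4,7,7) = 1/58198140; Σ_t [0,1]: t=0:+1/52254720 t=1:−1/522547200 = 1/58060800; (3j)²=9/646 [(4 7 7; 3 -6 3)], sign=+1
I_A²/I_B² = (88/20349)/(9/646) = 176/567

176/567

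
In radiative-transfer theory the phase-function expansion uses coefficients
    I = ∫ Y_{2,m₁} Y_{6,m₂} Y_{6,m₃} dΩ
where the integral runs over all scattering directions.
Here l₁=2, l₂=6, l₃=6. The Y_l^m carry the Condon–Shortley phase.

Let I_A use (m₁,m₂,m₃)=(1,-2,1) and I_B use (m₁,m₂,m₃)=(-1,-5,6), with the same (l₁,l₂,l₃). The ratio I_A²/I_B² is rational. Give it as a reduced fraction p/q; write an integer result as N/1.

l's match ⇒ only the (l;m) 3-j factors differ between A and B.
A: triangle coeff Δ(2,6,6) = 1/90090; Σ_t [0,1]: t=0:+1/34560 t=1:−1/60480 = 1/80640; (3j)²=6/1001 [(2 6 6; 1 -2 1)], sign=-1
B: triangle coeff Δ(2,6,6) = 1/90090; Σ_t [1,1]: t=1:−1/7257600 = -1/7257600; (3j)²=11/455 [(2 6 6; -1 -5 6)], sign=-1
I_A²/I_B² = (6/1001)/(11/455) = 30/121

30/121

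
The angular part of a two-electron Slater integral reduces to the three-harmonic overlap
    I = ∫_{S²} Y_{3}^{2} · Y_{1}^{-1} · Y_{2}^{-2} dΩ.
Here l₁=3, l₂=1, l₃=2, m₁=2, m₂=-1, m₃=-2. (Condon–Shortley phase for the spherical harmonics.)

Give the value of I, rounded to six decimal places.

0.000000

Σmᵢ = -1 ≠ 0, so the φ-integral vanishes; I = 0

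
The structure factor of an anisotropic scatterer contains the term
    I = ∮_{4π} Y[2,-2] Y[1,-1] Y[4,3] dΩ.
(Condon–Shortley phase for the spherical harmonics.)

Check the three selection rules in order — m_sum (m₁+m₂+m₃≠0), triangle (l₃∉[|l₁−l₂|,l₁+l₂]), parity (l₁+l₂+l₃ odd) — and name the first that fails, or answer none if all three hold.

triangle

azimuthal sum: -2 − 1 + 3 = 0  ✓
1 ≤ 4 ≤ 3 (triangle on l)  ✗
L = 2 + 1 + 4 = 7 (odd)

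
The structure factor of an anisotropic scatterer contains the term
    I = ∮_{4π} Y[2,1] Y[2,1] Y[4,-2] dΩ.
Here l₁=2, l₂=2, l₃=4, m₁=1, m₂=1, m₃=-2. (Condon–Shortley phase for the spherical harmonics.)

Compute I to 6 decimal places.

Rules hold: Σm=0, L=8 even, 0≤4≤4.
N = 5·5·9 = 225
Δ = 0!·4!·4!/9! = 1/630
Racah Σ t=0..0: t=0:+1/16 = 1/16
⇒ 3j(2 2 4; 0 0 0)² = 2/35, sgn +1
Racah Σ t=0..0: t=0:+1/36 = 1/36
⇒ 3j(2 2 4; 1 1 -2)² = 4/63, sgn +1
4πI² = N·(3j₀)²·(3jₘ)² = 40/49
I = +1·√(0.816327/4π) = 0.25487487

0.254875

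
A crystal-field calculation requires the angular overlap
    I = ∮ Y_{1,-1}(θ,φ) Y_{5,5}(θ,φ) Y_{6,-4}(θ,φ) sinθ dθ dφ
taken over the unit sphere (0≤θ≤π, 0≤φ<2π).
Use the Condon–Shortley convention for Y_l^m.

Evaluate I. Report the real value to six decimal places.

Checks pass: Σm=0; 12 even; l₃=6∈[4,6].
(2·1+1)(2·5+1)(2·6+1) = 429
Δ: 0! 2! 10! / 13! → 1/858
sum: t=0:+1/14400 = 1/14400
3j²(1 5 6; 0 0 0) = Δ·Π!·Σ² = 6/143  (sign +1)
sum: t=0:+1/7257600 = 1/7257600
3j²(1 5 6; -1 5 -4) = Δ·Π!·Σ² = 1/858  (sign +1)
combine: 4πI² = 429·6/143·1/858 = 3/143
take √, sign +1: I = 0.04085899

0.040859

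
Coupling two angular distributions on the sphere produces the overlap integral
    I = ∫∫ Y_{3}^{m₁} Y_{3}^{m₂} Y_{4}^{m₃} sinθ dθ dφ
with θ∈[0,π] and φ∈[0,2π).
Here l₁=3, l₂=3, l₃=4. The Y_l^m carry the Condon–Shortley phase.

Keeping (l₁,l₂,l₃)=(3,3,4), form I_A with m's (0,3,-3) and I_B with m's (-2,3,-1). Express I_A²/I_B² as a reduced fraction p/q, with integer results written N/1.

21/10

Same 3,3,4: normalisation and zero-m 3j drop out of the ratio.
A: Δ: 2! 4! 4! / 11! → 1/34650; sum: t=2:+1/288 = 1/288; 3j²(3 3 4; 0 3 -3) = Δ·Π!·Σ² = 1/22  (sign -1)
B: Δ: 2! 4! 4! / 11! → 1/34650; sum: t=2:+1/288 = 1/288; 3j²(3 3 4; -2 3 -1) = Δ·Π!·Σ² = 5/231  (sign -1)
I_A²/I_B² = (1/22)/(5/231) = 21/10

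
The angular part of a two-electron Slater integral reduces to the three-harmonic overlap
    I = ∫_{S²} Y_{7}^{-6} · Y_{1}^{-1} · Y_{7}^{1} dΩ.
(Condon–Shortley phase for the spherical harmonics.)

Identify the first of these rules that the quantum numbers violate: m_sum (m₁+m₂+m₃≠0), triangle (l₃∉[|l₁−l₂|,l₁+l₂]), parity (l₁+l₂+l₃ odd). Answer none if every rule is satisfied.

azimuthal sum: -6 − 1 + 1 = -6  ✗
6 ≤ 7 ≤ 8 (triangle on l)
L = 7 + 1 + 7 = 15 (odd)

m_sum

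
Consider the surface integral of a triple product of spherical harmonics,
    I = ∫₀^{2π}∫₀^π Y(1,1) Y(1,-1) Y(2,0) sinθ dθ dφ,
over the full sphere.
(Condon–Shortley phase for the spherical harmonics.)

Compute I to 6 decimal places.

0.126157

Checks pass: Σm=0; 4 even; l₃=2∈[0,2].
(2·1+1)(2·1+1)(2·2+1) = 45
Δ: 0! 2! 2! / 5! → 1/30
sum: t=0:+1/1 = 1/1
3j²(1 1 2; 0 0 0) = Δ·Π!·Σ² = 2/15  (sign +1)
sum: t=0:+1/4 = 1/4
3j²(1 1 2; 1 -1 0) = Δ·Π!·Σ² = 1/30  (sign +1)
combine: 4πI² = 45·2/15·1/30 = 1/5
take √, sign +1: I = 0.12615663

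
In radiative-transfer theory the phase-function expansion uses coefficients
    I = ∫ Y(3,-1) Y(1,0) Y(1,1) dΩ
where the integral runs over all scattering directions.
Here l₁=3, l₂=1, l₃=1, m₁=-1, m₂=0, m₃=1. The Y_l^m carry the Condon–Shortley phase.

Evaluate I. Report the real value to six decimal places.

l₃=1 ∉ [2,4] — triangle fails ⇒ I = 0

0.000000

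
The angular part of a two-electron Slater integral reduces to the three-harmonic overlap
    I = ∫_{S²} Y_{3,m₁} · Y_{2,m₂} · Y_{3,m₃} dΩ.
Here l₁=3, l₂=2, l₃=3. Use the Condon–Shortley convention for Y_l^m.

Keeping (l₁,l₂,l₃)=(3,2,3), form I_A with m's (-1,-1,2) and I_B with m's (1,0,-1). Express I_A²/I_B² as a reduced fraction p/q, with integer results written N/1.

5/3

Same 3,2,3: normalisation and zero-m 3j drop out of the ratio.
A: Δ: 2! 4! 2! / 9! → 1/3780; sum: t=0:+1/48 t=1:−1/12 = -1/16; 3j²(3 2 3; -1 -1 2) = Δ·Π!·Σ² = 1/28  (sign +1)
B: Δ: 2! 4! 2! / 9! → 1/3780; sum: t=0:+1/16 t=1:−1/6 t=2:+1/96 = -3/32; 3j²(3 2 3; 1 0 -1) = Δ·Π!·Σ² = 3/140  (sign -1)
I_A²/I_B² = (1/28)/(3/140) = 5/3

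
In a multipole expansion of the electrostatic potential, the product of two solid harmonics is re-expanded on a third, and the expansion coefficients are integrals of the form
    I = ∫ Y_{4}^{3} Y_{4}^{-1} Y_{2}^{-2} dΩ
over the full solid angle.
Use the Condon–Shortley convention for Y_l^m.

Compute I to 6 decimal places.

0.159270

Rules hold: Σm=0, L=10 even, 0≤2≤8.
N = 9·9·5 = 405
Δ = 6!·2!·2!/11! = 1/13860
Racah Σ t=2..4: t=2:+1/192 t=3:−1/36 t=4:+1/192 = -5/288
⇒ 3j(4 4 2; 0 0 0)² = 20/693, sgn -1
Racah Σ t=1..1: t=1:−1/480 = -1/480
⇒ 3j(4 4 2; 3 -1 -2)² = 3/110, sgn -1
4πI² = N·(3j₀)²·(3jₘ)² = 270/847
I = +1·√(0.318772/4π) = 0.15927046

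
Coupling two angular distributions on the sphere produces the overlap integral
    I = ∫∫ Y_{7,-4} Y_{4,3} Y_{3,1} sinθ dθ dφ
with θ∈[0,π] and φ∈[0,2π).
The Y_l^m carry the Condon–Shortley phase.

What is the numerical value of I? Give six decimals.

Checks pass: Σm=0; 14 even; l₃=3∈[3,11].
(2·7+1)(2·4+1)(2·3+1) = 945
Δ: 8! 6! 0! / 15! → 1/45045
sum: t=4:+1/20736 = 1/20736
3j²(7 4 3; 0 0 0) = Δ·Π!·Σ² = 35/1287  (sign -1)
sum: t=7:−1/241920 = -1/241920
3j²(7 4 3; -4 3 1) = Δ·Π!·Σ² = 2/91  (sign -1)
combine: 4πI² = 945·35/1287·2/91 = 1050/1859
take √, sign +1: I = 0.21200691

0.212007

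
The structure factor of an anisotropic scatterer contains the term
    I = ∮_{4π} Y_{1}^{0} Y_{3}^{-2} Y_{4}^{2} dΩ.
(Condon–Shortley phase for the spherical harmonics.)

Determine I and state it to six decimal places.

0.213244

Checks pass: Σm=0; 8 even; l₃=4∈[2,4].
(2·1+1)(2·3+1)(2·4+1) = 189
Δ: 0! 2! 6! / 9! → 1/252
sum: t=0:+1/36 = 1/36
3j²(1 3 4; 0 0 0) = Δ·Π!·Σ² = 4/63  (sign +1)
sum: t=0:+1/120 = 1/120
3j²(1 3 4; 0 -2 2) = Δ·Π!·Σ² = 1/21  (sign +1)
combine: 4πI² = 189·4/63·1/21 = 4/7
take √, sign +1: I = 0.21324362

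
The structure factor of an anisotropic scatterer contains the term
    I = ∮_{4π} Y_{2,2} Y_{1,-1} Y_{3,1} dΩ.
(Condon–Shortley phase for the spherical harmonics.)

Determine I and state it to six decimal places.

0.000000

Σmᵢ = 2 ≠ 0, so the φ-integral vanishes; I = 0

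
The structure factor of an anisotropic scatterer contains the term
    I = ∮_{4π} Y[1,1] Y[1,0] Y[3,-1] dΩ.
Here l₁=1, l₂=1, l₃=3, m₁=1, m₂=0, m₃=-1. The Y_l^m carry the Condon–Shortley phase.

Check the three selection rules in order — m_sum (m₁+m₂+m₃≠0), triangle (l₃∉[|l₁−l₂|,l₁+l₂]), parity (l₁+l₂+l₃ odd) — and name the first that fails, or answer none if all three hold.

Σmᵢ = 0  ✓
l₃∈[|l₁−l₂|,l₁+l₂]=[0,2], have l₃=3  ✗
Σlᵢ = 5 ⇒ odd

triangle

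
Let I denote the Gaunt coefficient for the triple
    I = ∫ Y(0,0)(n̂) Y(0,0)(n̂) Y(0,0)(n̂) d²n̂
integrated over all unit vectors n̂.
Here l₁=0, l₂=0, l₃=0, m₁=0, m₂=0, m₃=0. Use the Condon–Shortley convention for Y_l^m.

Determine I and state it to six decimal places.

0.282095

m-sum 0 ✓  L=0 even ✓  0≤0≤0 ✓
Π(2lᵢ+1) = 1×1×1 = 1
triangle coeff Δ(0,0,0) = 1/1
Σ_t [0,0]: t=0:+1/1 = 1/1
(3j)²=1/1 [(0 0 0; 0 0 0)], sign=+1
(m-triple is (0,0,0) — same symbol as above.)
⇒ 4πI² = 1/1
I = (+1)√(1/1/(4π)) = 0.28209479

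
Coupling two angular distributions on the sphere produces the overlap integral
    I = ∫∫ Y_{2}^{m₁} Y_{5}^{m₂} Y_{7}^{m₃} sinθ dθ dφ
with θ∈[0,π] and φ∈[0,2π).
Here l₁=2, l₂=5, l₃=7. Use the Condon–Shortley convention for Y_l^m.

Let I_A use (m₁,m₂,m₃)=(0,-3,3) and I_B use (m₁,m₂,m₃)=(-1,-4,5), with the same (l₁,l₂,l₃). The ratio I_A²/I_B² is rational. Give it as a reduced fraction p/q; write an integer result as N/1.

l's match ⇒ only the (l;m) 3-j factors differ between A and B.
A: triangle coeff Δ(2,5,7) = 1/15015; Σ_t [0,0]: t=0:+1/322560 = 1/322560; (3j)²=18/1001 [(2 5 7; 0 -3 3)], sign=+1
B: triangle coeff Δ(2,5,7) = 1/15015; Σ_t [0,0]: t=0:+1/2177280 = 1/2177280; (3j)²=8/273 [(2 5 7; -1 -4 5)], sign=+1
I_A²/I_B² = (18/1001)/(8/273) = 27/44

27/44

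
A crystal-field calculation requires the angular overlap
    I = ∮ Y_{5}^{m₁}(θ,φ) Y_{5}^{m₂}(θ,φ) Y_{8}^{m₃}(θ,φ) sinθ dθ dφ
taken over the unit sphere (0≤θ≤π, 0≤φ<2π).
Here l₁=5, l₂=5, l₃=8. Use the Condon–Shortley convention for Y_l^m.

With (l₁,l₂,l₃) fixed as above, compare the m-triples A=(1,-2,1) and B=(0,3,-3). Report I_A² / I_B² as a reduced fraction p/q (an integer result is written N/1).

l's match ⇒ only the (l;m) 3-j factors differ between A and B.
A: triangle coeff Δ(5,5,8) = 1/37413090; Σ_t [0,2]: t=0:+1/829440 t=1:−1/1036800 t=2:+1/14515200 = 1/3225600; (3j)²=567/230945 [(5 5 8; 1 -2 1)], sign=-1
B: triangle coeff Δ(5,5,8) = 1/37413090; Σ_t [0,2]: t=0:+1/58060800 t=1:−1/2903040 t=2:+1/2073600 = 1/6451200; (3j)²=15/4199 [(5 5 8; 0 3 -3)], sign=-1
I_A²/I_B² = (567/230945)/(15/4199) = 189/275

189/275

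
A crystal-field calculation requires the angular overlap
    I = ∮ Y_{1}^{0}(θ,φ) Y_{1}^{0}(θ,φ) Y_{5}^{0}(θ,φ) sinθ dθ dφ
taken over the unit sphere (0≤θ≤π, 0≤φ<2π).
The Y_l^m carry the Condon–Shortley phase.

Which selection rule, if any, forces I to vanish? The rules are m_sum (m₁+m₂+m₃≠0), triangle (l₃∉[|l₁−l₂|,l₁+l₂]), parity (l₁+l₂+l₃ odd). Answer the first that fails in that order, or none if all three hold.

Σmᵢ = 0  ✓
l₃∈[|l₁−l₂|,l₁+l₂]=[0,2], have l₃=5  ✗
Σlᵢ = 7 ⇒ odd

triangle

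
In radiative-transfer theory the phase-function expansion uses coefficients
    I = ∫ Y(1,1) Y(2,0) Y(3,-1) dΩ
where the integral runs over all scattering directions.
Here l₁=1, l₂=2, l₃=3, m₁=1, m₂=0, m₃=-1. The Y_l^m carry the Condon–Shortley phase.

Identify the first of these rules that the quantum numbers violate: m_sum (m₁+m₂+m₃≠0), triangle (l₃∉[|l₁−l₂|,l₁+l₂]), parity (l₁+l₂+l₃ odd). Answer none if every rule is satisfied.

none

azimuthal sum: 1 + 0 − 1 = 0  ✓
1 ≤ 3 ≤ 3 (triangle on l)  ✓
L = 1 + 2 + 3 = 6 (even)  ✓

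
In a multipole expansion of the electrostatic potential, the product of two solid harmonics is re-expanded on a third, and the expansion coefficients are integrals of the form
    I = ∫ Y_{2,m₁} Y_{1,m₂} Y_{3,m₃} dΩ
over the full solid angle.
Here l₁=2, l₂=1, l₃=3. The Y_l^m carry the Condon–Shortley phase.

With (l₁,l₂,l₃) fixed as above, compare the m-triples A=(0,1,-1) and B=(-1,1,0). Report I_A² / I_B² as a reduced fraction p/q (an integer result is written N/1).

Shared (l₁,l₂,l₃)=(2,1,3): N and (l;000)² cancel in I_A²/I_B².
A: Δ = 0!·4!·2!/7! = 1/105; Racah Σ t=0..0: t=0:+1/8 = 1/8; ⇒ 3j(2 1 3; 0 1 -1)² = 2/35, sgn +1
B: Δ = 0!·4!·2!/7! = 1/105; Racah Σ t=0..0: t=0:+1/12 = 1/12; ⇒ 3j(2 1 3; -1 1 0)² = 1/35, sgn -1
I_A²/I_B² = (2/35)/(1/35) = 2/1

2/1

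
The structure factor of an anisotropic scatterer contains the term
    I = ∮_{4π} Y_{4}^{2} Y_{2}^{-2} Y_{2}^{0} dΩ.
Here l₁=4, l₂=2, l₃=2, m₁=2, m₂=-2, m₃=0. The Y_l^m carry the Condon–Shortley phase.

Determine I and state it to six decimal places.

0.156078

Checks pass: Σm=0; 8 even; l₃=2∈[2,6].
(2·4+1)(2·2+1)(2·2+1) = 225
Δ: 4! 4! 0! / 9! → 1/630
sum: t=2:+1/16 = 1/16
3j²(4 2 2; 0 0 0) = Δ·Π!·Σ² = 2/35  (sign +1)
sum: t=0:+1/96 = 1/96
3j²(4 2 2; 2 -2 0) = Δ·Π!·Σ² = 1/42  (sign +1)
combine: 4πI² = 225·2/35·1/42 = 15/49
take √, sign +1: I = 0.15607835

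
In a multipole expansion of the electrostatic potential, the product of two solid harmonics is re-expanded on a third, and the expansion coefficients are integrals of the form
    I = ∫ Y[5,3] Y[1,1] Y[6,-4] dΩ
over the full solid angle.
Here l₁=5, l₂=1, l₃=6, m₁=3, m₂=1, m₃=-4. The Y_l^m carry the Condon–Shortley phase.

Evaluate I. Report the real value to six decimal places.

Checks pass: Σm=0; 12 even; l₃=6∈[4,6].
(2·5+1)(2·1+1)(2·6+1) = 429
Δ: 0! 10! 2! / 13! → 1/858
sum: t=0:+1/14400 = 1/14400
3j²(5 1 6; 0 0 0) = Δ·Π!·Σ² = 6/143  (sign +1)
sum: t=0:+1/161280 = 1/161280
3j²(5 1 6; 3 1 -4) = Δ·Π!·Σ² = 15/286  (sign +1)
combine: 4πI² = 429·6/143·15/286 = 135/143
take √, sign +1: I = 0.27409047

0.274090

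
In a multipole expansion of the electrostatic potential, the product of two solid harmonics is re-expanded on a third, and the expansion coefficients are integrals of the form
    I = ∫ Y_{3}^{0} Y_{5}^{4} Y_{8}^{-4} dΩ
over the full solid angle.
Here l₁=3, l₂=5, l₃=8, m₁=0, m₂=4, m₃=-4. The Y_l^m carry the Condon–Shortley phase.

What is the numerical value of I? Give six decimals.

m-sum 0 ✓  L=16 even ✓  2≤8≤8 ✓
Π(2lᵢ+1) = 7×11×17 = 1309
triangle coeff Δ(3,5,8) = 1/136136
Σ_t [0,0]: t=0:+1/518400 = 1/518400
(3j)²=56/2431 [(3 5 8; 0 0 0)], sign=+1
Σ_t [0,0]: t=0:+1/13063680 = 1/13063680
(3j)²=10/1547 [(3 5 8; 0 4 -4)], sign=+1
⇒ 4πI² = 560/2873
I = (+1)√(560/2873/(4π)) = 0.12454356

0.124544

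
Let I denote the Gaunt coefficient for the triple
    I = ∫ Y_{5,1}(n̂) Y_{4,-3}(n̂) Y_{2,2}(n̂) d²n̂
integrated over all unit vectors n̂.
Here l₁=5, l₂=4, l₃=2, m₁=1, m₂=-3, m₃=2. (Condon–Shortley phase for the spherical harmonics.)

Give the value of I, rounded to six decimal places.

0.000000

Σlᵢ=11 odd — θ-integrand is odd under cosθ→−cosθ; I=0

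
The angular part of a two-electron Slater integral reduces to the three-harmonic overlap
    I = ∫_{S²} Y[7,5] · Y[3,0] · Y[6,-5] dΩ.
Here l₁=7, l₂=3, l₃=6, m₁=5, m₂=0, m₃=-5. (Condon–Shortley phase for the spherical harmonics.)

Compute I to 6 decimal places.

m-sum 0 ✓  L=16 even ✓  4≤6≤10 ✓
Π(2lᵢ+1) = 15×7×13 = 1365
triangle coeff Δ(7,3,6) = 1/2042040
Σ_t [1,3]: t=1:−1/207360 t=2:+1/57600 t=3:−1/207360 = 1/129600
(3j)²=168/12155 [(7 3 6; 0 0 0)], sign=+1
Σ_t [1,2]: t=1:−1/4354560 t=2:+1/14515200 = -1/6220800
(3j)²=77/4420 [(7 3 6; 5 0 -5)], sign=+1
⇒ 4πI² = 6174/18785
I = (+1)√(6174/18785/(4π)) = 0.16172337

0.161723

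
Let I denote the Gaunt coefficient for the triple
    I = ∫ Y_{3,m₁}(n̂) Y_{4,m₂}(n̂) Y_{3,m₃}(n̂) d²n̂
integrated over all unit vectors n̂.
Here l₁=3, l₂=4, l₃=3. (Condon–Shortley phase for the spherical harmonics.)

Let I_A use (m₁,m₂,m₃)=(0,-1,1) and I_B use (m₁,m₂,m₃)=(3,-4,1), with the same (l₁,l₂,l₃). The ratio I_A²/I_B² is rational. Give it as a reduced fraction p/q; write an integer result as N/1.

l's match ⇒ only the (l;m) 3-j factors differ between A and B.
A: triangle coeff Δ(3,4,3) = 1/34650; Σ_t [1,3]: t=1:−1/48 t=2:+1/24 t=3:−1/288 = 5/288; (3j)²=5/462 [(3 4 3; 0 -1 1)], sign=+1
B: triangle coeff Δ(3,4,3) = 1/34650; Σ_t [0,0]: t=0:+1/1152 = 1/1152; (3j)²=1/33 [(3 4 3; 3 -4 1)], sign=+1
I_A²/I_B² = (5/462)/(1/33) = 5/14

5/14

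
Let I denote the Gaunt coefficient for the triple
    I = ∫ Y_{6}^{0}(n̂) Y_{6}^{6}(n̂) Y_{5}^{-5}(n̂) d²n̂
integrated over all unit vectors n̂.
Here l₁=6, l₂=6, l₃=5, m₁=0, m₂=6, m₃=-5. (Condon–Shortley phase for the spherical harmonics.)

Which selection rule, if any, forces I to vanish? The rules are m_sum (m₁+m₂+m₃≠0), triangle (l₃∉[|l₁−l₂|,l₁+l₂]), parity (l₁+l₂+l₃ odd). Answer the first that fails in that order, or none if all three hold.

m_sum

Σmᵢ = 1  ✗
l₃∈[|l₁−l₂|,l₁+l₂]=[0,12], have l₃=5
Σlᵢ = 17 ⇒ odd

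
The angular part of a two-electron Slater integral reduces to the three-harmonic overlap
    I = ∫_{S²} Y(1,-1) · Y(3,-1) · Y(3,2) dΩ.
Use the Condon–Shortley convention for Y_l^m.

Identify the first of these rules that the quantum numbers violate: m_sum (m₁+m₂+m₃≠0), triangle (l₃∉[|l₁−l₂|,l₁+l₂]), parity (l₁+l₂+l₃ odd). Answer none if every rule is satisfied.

azimuthal sum: -1 − 1 + 2 = 0  ✓
2 ≤ 3 ≤ 4 (triangle on l)  ✓
L = 1 + 3 + 3 = 7 (odd)  ✗

parity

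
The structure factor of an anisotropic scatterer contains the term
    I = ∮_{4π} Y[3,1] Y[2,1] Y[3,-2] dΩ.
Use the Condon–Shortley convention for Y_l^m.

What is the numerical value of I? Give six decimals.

0.162868

m-sum 0 ✓  L=8 even ✓  1≤3≤5 ✓
Π(2lᵢ+1) = 7×5×7 = 245
triangle coeff Δ(3,2,3) = 1/3780
Σ_t [0,2]: t=0:+1/24 t=1:−1/4 t=2:+1/24 = -1/6
(3j)²=4/105 [(3 2 3; 0 0 0)], sign=+1
Σ_t [1,2]: t=1:−1/12 t=2:+1/48 = -1/16
(3j)²=1/28 [(3 2 3; 1 1 -2)], sign=+1
⇒ 4πI² = 1/3
I = (+1)√(1/3/(4π)) = 0.16286750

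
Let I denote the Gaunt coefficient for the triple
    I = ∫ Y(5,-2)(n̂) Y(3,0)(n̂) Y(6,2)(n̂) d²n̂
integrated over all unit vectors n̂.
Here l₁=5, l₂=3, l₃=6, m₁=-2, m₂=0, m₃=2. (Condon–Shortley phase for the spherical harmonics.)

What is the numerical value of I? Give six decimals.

0.058844

m-sum 0 ✓  L=14 even ✓  2≤6≤8 ✓
Π(2lᵢ+1) = 11×7×13 = 1001
triangle coeff Δ(5,3,6) = 1/675675
Σ_t [0,2]: t=0:+1/8640 t=1:−1/2304 t=2:+1/8640 = -7/34560
(3j)²=7/429 [(5 3 6; 0 0 0)], sign=-1
Σ_t [0,2]: t=0:+1/60480 t=1:−1/5760 t=2:+1/8640 = -1/24192
(3j)²=8/3003 [(5 3 6; -2 0 2)], sign=-1
⇒ 4πI² = 56/1287
I = (+1)√(56/1287/(4π)) = 0.05884368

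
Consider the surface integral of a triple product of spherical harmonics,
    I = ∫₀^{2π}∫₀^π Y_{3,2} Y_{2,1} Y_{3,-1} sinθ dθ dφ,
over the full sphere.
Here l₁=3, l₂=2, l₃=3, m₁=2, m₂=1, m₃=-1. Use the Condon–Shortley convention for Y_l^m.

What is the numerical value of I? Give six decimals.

m-sum = 2 + 1 − 1 = 2 ≠ 0 ⇒ I = 0

0.000000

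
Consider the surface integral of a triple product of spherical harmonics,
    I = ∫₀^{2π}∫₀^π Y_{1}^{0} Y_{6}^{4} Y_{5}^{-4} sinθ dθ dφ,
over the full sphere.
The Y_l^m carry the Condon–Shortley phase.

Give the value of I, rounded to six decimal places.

Rules hold: Σm=0, L=12 even, 5≤5≤7.
N = 3·13·11 = 429
Δ = 2!·0!·10!/13! = 1/858
Racah Σ t=1..1: t=1:−1/14400 = -1/14400
⇒ 3j(1 6 5; 0 0 0)² = 6/143, sgn +1
Racah Σ t=1..1: t=1:−1/362880 = -1/362880
⇒ 3j(1 6 5; 0 4 -4)² = 10/429, sgn +1
4πI² = N·(3j₀)²·(3jₘ)² = 60/143
I = +1·√(0.41958/4π) = 0.18272698

0.182727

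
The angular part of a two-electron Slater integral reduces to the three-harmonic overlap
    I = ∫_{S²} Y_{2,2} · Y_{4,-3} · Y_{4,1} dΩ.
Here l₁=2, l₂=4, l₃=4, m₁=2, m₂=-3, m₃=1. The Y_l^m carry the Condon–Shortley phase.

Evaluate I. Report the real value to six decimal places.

0.159270

Rules hold: Σm=0, L=10 even, 2≤4≤6.
N = 5·9·9 = 405
Δ = 2!·2!·6!/11! = 1/13860
Racah Σ t=0..2: t=0:+1/192 t=1:−1/36 t=2:+1/192 = -5/288
⇒ 3j(2 4 4; 0 0 0)² = 20/693, sgn -1
Racah Σ t=0..0: t=0:+1/480 = 1/480
⇒ 3j(2 4 4; 2 -3 1)² = 3/110, sgn -1
4πI² = N·(3j₀)²·(3jₘ)² = 270/847
I = +1·√(0.318772/4π) = 0.15927046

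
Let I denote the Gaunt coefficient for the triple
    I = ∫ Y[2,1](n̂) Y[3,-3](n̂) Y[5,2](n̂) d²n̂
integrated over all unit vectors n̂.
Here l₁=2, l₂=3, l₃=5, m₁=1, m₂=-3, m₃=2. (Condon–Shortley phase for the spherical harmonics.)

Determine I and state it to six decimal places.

0.063396

Rules hold: Σm=0, L=10 even, 1≤5≤5.
N = 5·7·11 = 385
Δ = 0!·4!·6!/11! = 1/2310
Racah Σ t=0..0: t=0:+1/144 = 1/144
⇒ 3j(2 3 5; 0 0 0)² = 10/231, sgn -1
Racah Σ t=0..0: t=0:+1/4320 = 1/4320
⇒ 3j(2 3 5; 1 -3 2)² = 1/330, sgn -1
4πI² = N·(3j₀)²·(3jₘ)² = 5/99
I = +1·√(0.0505051/4π) = 0.06339609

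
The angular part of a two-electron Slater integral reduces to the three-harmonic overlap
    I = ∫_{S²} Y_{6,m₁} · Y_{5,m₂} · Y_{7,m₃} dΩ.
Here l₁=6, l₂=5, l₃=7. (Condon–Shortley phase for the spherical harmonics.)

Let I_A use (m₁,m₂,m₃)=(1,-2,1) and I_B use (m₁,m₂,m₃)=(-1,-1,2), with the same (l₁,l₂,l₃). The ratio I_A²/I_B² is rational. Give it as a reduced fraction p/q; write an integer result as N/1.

16807/17496

l's match ⇒ only the (l;m) 3-j factors differ between A and B.
A: triangle coeff Δ(6,5,7) = 1/174594420; Σ_t [0,3]: t=0:+1/622080 t=1:−1/165888 t=2:+1/345600 t=3:−1/6220800 = -7/4147200; (3j)²=2401/277134 [(6 5 7; 1 -2 1)], sign=-1
B: triangle coeff Δ(6,5,7) = 1/174594420; Σ_t [0,4]: t=0:+1/5806080 t=1:−1/311040 t=2:+1/138240 t=3:−1/414720 t=4:+1/12441600 = 1/537600; (3j)²=2916/323323 [(6 5 7; -1 -1 2)], sign=-1
I_A²/I_B² = (2401/277134)/(2916/323323) = 16807/17496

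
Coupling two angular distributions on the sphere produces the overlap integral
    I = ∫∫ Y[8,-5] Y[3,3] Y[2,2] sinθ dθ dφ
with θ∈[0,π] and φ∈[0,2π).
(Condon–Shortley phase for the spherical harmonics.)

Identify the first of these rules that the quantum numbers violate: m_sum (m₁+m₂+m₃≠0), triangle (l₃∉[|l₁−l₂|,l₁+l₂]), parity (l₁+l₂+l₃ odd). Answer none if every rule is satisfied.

triangle

azimuthal sum: -5 + 3 + 2 = 0  ✓
5 ≤ 2 ≤ 11 (triangle on l)  ✗
L = 8 + 3 + 2 = 13 (odd)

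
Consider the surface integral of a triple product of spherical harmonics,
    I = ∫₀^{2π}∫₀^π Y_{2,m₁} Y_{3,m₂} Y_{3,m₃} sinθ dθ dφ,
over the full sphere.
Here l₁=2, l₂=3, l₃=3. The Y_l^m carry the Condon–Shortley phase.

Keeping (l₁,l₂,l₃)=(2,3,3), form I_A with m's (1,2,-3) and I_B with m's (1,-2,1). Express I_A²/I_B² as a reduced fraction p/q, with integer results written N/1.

Same 2,3,3: normalisation and zero-m 3j drop out of the ratio.
A: Δ: 2! 2! 4! / 9! → 1/3780; sum: t=1:−1/48 = -1/48; 3j²(2 3 3; 1 2 -3) = Δ·Π!·Σ² = 5/84  (sign -1)
B: Δ: 2! 2! 4! / 9! → 1/3780; sum: t=0:+1/12 t=1:−1/48 = 1/16; 3j²(2 3 3; 1 -2 1) = Δ·Π!·Σ² = 1/28  (sign +1)
I_A²/I_B² = (5/84)/(1/28) = 5/3

5/3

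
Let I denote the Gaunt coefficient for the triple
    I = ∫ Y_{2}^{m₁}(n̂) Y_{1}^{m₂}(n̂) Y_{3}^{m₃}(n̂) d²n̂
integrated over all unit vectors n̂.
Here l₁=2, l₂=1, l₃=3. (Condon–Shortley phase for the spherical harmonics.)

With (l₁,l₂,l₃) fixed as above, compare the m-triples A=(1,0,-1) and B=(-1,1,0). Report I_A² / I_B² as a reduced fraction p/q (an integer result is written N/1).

l's match ⇒ only the (l;m) 3-j factors differ between A and B.
A: triangle coeff Δ(2,1,3) = 1/105; Σ_t [0,0]: t=0:+1/6 = 1/6; (3j)²=8/105 [(2 1 3; 1 0 -1)], sign=+1
B: triangle coeff Δ(2,1,3) = 1/105; Σ_t [0,0]: t=0:+1/12 = 1/12; (3j)²=1/35 [(2 1 3; -1 1 0)], sign=-1
I_A²/I_B² = (8/105)/(1/35) = 8/3

8/3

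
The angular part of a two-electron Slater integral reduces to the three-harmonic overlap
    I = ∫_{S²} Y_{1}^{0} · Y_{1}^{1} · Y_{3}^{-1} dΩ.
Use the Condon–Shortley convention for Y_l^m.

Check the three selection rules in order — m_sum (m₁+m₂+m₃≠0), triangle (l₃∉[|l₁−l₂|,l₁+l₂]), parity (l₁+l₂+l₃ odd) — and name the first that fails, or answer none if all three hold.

triangle

Σmᵢ = 0  ✓
l₃∈[|l₁−l₂|,l₁+l₂]=[0,2], have l₃=3  ✗
Σlᵢ = 5 ⇒ odd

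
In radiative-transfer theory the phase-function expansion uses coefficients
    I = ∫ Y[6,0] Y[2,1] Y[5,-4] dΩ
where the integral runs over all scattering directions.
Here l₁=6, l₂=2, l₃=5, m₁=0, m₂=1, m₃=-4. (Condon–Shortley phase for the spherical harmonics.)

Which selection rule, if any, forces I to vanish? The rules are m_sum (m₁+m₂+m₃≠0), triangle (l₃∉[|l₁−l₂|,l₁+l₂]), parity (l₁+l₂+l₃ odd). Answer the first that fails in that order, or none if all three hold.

m₁+m₂+m₃ = 0 + 1 − 4 = -3  ✗
triangle: |6−2|=4 ≤ l₃=5 ≤ 6+2=8
parity: l₁+l₂+l₃ = 13 is odd

m_sum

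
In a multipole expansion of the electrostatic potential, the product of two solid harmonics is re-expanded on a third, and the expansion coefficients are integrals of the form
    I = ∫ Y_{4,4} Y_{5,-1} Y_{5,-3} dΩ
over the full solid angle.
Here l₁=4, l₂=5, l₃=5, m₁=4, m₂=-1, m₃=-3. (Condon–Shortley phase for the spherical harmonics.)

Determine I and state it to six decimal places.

-0.168084

m-sum 0 ✓  L=14 even ✓  1≤5≤9 ✓
Π(2lᵢ+1) = 9×11×11 = 1089
triangle coeff Δ(4,5,5) = 1/3153150
Σ_t [0,4]: t=0:+1/69120 t=1:−1/1728 t=2:+1/576 t=3:−1/1728 t=4:+1/69120 = 7/11520
(3j)²=2/143 [(4 5 5; 0 0 0)], sign=-1
Σ_t [0,0]: t=0:+1/27648 = 1/27648
(3j)²=10/429 [(4 5 5; 4 -1 -3)], sign=+1
⇒ 4πI² = 60/169
I = (-1)√(60/169/(4π)) = -0.16808437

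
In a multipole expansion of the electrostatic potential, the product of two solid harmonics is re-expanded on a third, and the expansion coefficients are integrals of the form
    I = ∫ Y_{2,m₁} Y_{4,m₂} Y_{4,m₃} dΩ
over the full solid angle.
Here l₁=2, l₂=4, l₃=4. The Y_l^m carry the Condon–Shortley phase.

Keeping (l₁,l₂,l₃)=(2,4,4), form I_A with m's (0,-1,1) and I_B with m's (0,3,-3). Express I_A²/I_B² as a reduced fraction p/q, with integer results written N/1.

Shared (l₁,l₂,l₃)=(2,4,4): N and (l;000)² cancel in I_A²/I_B².
A: Δ = 2!·2!·6!/11! = 1/13860; Racah Σ t=0..2: t=0:+1/144 t=1:−1/48 t=2:+1/480 = -17/1440; ⇒ 3j(2 4 4; 0 -1 1)² = 289/13860, sgn +1
B: Δ = 2!·2!·6!/11! = 1/13860; Racah Σ t=1..2: t=1:−1/720 t=2:+1/480 = 1/1440; ⇒ 3j(2 4 4; 0 3 -3)² = 7/1980, sgn -1
I_A²/I_B² = (289/13860)/(7/1980) = 289/49

289/49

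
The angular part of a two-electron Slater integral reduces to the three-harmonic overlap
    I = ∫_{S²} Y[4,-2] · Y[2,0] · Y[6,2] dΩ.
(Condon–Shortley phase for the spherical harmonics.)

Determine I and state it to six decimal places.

0.206144

m-sum 0 ✓  L=12 even ✓  2≤6≤6 ✓
Π(2lᵢ+1) = 9×5×13 = 585
triangle coeff Δ(4,2,6) = 1/6435
Σ_t [0,0]: t=0:+1/2304 = 1/2304
(3j)²=5/143 [(4 2 6; 0 0 0)], sign=+1
Σ_t [0,0]: t=0:+1/5760 = 1/5760
(3j)²=56/2145 [(4 2 6; -2 0 2)], sign=+1
⇒ 4πI² = 840/1573
I = (+1)√(840/1573/(4π)) = 0.20614383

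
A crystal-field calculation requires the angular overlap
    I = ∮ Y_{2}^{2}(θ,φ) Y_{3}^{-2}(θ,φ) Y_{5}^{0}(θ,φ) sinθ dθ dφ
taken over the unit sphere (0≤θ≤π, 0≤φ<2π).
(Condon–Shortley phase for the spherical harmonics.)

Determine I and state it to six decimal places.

Rules hold: Σm=0, L=10 even, 1≤5≤5.
N = 5·7·11 = 385
Δ = 0!·4!·6!/11! = 1/2310
Racah Σ t=0..0: t=0:+1/144 = 1/144
⇒ 3j(2 3 5; 0 0 0)² = 10/231, sgn -1
Racah Σ t=0..0: t=0:+1/2880 = 1/2880
⇒ 3j(2 3 5; 2 -2 0)² = 1/462, sgn -1
4πI² = N·(3j₀)²·(3jₘ)² = 25/693
I = +1·√(0.036075/4π) = 0.05357948

0.053579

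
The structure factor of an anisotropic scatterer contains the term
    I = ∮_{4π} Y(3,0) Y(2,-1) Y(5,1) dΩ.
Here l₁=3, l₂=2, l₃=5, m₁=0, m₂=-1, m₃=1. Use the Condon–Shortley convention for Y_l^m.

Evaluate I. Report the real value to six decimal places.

-0.214318

m-sum 0 ✓  L=10 even ✓  1≤5≤5 ✓
Π(2lᵢ+1) = 7×5×11 = 385
triangle coeff Δ(3,2,5) = 1/2310
Σ_t [0,0]: t=0:+1/144 = 1/144
(3j)²=10/231 [(3 2 5; 0 0 0)], sign=-1
Σ_t [0,0]: t=0:+1/216 = 1/216
(3j)²=8/231 [(3 2 5; 0 -1 1)], sign=+1
⇒ 4πI² = 400/693
I = (-1)√(400/693/(4π)) = -0.21431790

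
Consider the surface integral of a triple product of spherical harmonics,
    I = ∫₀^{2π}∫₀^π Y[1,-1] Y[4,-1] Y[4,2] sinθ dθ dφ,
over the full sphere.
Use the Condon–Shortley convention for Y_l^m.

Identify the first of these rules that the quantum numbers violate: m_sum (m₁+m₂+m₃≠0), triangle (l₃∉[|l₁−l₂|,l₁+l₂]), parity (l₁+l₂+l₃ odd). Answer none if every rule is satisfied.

Σmᵢ = 0  ✓
l₃∈[|l₁−l₂|,l₁+l₂]=[3,5], have l₃=4  ✓
Σlᵢ = 9 ⇒ odd  ✗

parity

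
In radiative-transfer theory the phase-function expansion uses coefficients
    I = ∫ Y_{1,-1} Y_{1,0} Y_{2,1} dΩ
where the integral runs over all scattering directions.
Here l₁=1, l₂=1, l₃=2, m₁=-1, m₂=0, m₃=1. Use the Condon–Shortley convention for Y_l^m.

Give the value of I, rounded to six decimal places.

-0.218510

Checks pass: Σm=0; 4 even; l₃=2∈[0,2].
(2·1+1)(2·1+1)(2·2+1) = 45
Δ: 0! 2! 2! / 5! → 1/30
sum: t=0:+1/1 = 1/1
3j²(1 1 2; 0 0 0) = Δ·Π!·Σ² = 2/15  (sign +1)
sum: t=0:+1/2 = 1/2
3j²(1 1 2; -1 0 1) = Δ·Π!·Σ² = 1/10  (sign -1)
combine: 4πI² = 45·2/15·1/10 = 3/5
take √, sign -1: I = -0.21850969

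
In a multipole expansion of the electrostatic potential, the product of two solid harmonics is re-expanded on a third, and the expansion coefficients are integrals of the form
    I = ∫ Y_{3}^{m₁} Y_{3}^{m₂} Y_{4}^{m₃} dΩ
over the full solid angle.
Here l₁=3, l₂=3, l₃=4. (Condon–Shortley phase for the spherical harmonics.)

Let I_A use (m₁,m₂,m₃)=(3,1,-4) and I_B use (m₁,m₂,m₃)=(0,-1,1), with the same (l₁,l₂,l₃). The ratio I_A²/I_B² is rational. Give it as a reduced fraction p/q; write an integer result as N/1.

14/5

Shared (l₁,l₂,l₃)=(3,3,4): N and (l;000)² cancel in I_A²/I_B².
A: Δ = 2!·4!·4!/11! = 1/34650; Racah Σ t=0..0: t=0:+1/1152 = 1/1152; ⇒ 3j(3 3 4; 3 1 -4)² = 1/33, sgn +1
B: Δ = 2!·4!·4!/11! = 1/34650; Racah Σ t=0..2: t=0:+1/48 t=1:−1/24 t=2:+1/288 = -5/288; ⇒ 3j(3 3 4; 0 -1 1)² = 5/462, sgn +1
I_A²/I_B² = (1/33)/(5/462) = 14/5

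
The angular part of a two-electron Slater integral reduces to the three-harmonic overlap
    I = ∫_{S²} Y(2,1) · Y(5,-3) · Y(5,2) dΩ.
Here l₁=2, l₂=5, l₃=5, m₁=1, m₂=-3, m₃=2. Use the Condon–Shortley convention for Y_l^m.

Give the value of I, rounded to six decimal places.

Rules hold: Σm=0, L=12 even, 3≤5≤7.
N = 5·11·11 = 605
Δ = 2!·2!·8!/13! = 1/38610
Racah Σ t=0..2: t=0:+1/2880 t=1:−1/576 t=2:+1/2880 = -1/960
⇒ 3j(2 5 5; 0 0 0)² = 10/429, sgn +1
Racah Σ t=0..1: t=0:+1/2880 t=1:−1/10080 = 1/4032
⇒ 3j(2 5 5; 1 -3 2)² = 10/429, sgn -1
4πI² = N·(3j₀)²·(3jₘ)² = 500/1521
I = -1·√(0.328731/4π) = -0.16173926

-0.161739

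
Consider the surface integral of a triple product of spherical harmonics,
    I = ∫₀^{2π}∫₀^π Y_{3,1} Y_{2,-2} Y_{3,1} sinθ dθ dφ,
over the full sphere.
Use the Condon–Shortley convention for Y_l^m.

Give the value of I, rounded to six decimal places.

0.206013

Checks pass: Σm=0; 8 even; l₃=3∈[1,5].
(2·3+1)(2·2+1)(2·3+1) = 245
Δ: 2! 4! 2! / 9! → 1/3780
sum: t=0:+1/24 t=1:−1/4 t=2:+1/24 = -1/6
3j²(3 2 3; 0 0 0) = Δ·Π!·Σ² = 4/105  (sign +1)
sum: t=0:+1/16 = 1/16
3j²(3 2 3; 1 -2 1) = Δ·Π!·Σ² = 2/35  (sign +1)
combine: 4πI² = 245·4/105·2/35 = 8/15
take √, sign +1: I = 0.20601291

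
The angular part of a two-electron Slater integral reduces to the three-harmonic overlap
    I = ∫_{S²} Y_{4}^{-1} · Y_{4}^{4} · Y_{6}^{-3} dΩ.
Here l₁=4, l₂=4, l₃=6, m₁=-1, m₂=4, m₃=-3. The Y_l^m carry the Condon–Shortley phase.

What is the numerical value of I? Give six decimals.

0.155830

Rules hold: Σm=0, L=14 even, 0≤6≤8.
N = 9·9·13 = 1053
Δ = 2!·6!·6!/15! = 1/1261260
Racah Σ t=0..2: t=0:+1/4608 t=1:−1/1296 t=2:+1/4608 = -7/20736
⇒ 3j(4 4 6; 0 0 0)² = 20/1287, sgn -1
Racah Σ t=2..2: t=2:+1/51840 = 1/51840
⇒ 3j(4 4 6; -1 4 -3)² = 8/429, sgn -1
4πI² = N·(3j₀)²·(3jₘ)² = 480/1573
I = +1·√(0.305149/4π) = 0.15583009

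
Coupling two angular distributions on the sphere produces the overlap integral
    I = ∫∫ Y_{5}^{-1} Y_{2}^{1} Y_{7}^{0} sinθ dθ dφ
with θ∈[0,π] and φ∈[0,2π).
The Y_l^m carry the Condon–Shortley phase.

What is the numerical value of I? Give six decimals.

Checks pass: Σm=0; 14 even; l₃=7∈[3,7].
(2·5+1)(2·2+1)(2·7+1) = 825
Δ: 0! 10! 4! / 15! → 1/15015
sum: t=0:+1/57600 = 1/57600
3j²(5 2 7; 0 0 0) = Δ·Π!·Σ² = 21/715  (sign -1)
sum: t=0:+1/103680 = 1/103680
3j²(5 2 7; -1 1 0) = Δ·Π!·Σ² = 7/429  (sign -1)
combine: 4πI² = 825·21/715·7/429 = 735/1859
take √, sign +1: I = 0.17737771

0.177378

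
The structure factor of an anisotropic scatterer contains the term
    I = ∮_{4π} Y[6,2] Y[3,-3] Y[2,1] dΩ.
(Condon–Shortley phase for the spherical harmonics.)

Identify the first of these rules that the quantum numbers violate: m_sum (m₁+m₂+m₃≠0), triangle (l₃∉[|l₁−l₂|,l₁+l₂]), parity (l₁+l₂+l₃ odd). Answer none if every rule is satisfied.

azimuthal sum: 2 − 3 + 1 = 0  ✓
3 ≤ 2 ≤ 9 (triangle on l)  ✗
L = 6 + 3 + 2 = 11 (odd)

triangle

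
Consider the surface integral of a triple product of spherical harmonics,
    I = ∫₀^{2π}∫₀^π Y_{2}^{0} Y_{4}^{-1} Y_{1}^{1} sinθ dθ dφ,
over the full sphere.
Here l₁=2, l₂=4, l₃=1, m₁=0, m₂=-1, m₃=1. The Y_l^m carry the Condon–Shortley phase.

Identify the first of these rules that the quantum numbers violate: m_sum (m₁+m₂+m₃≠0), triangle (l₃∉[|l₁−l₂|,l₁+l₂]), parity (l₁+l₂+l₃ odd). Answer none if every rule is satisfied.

triangle

azimuthal sum: 0 − 1 + 1 = 0  ✓
2 ≤ 1 ≤ 6 (triangle on l)  ✗
L = 2 + 4 + 1 = 7 (odd)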